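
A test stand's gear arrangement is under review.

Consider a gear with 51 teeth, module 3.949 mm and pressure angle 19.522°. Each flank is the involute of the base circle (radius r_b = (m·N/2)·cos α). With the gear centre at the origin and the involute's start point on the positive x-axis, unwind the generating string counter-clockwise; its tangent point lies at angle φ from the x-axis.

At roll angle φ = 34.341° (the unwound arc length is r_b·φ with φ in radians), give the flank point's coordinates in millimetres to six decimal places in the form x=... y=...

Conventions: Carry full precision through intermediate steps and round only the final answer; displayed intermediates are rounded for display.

topology: single-mesh involute geometry — m = 3.949, N = 51
pitch radius r_p = m·N/2 = 3.949·51/2 = 100.699500
base radius r_b = r_p·cos α = 100.699500·cos 19.522° = 94.910613
roll angle φ = 34.341° = 0.59936352 rad
x = r_b·(cos φ + φ·sin φ) = 110.457542
y = r_b·(sin φ − φ·cos φ) = 6.570253

x=110.457542 y=6.570253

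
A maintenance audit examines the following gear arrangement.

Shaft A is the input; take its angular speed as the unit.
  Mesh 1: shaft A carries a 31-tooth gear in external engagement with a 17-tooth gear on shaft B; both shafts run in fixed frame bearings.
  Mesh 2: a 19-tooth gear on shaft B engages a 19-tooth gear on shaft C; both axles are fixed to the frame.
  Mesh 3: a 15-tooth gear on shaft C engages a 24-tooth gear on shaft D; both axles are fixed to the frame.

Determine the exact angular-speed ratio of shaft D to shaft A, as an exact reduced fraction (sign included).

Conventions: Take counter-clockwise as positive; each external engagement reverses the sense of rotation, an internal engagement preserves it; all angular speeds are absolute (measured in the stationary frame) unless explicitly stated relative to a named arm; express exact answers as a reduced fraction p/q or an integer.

class = fixed-axis compound train [3 meshes; 3 ratios multiply, 3 sense flips]
mesh 1 [31T→17T]: running ratio 31/17, sense −
mesh 2 [19T→19T]: running ratio 31/17, sense +
mesh 3 [15T→24T]: running ratio 155/136, sense −
ω_out/ω_in = -155/136

-155/136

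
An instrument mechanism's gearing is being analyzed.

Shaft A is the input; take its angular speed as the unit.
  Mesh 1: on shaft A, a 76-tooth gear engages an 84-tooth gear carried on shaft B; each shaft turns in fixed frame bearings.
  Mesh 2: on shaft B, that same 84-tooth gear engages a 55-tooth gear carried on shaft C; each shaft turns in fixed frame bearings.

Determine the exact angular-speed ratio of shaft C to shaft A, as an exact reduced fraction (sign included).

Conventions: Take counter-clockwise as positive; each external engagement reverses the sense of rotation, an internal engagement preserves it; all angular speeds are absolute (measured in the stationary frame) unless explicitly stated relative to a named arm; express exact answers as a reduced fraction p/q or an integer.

76/55

class = fixed-axis compound train [2 meshes; 2 ratios multiply, 2 sense flips]
mesh 1 [76T→84T]: running ratio 19/21, sense −
mesh 2 [84T→55T]: running ratio 76/55, sense +
ω_out/ω_in = 76/55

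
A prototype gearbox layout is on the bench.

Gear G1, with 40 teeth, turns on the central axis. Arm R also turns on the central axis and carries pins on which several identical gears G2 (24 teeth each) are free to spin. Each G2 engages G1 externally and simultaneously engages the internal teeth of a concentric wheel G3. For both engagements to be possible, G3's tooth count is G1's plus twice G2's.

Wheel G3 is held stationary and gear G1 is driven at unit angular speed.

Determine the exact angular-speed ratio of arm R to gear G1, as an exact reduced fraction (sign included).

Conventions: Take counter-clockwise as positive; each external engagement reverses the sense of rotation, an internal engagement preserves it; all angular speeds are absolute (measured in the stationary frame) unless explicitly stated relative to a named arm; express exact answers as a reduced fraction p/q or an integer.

5/16

topology: planetary set — G1 40T / G2 24T / G3 88T, arm = carrier (Willis)
ring teeth: 40 + 2·24 = 88
40(ω_sun−ω_arm) = −88(ω_ring−ω_arm),  ω_ring = 0, ω_sun = 1
40(1−ω_arm) = −88(0−ω_arm)  ⇒  128·ω_arm = 40  ⇒  ω_arm = 5/16
ω_out/ω_in = 5/16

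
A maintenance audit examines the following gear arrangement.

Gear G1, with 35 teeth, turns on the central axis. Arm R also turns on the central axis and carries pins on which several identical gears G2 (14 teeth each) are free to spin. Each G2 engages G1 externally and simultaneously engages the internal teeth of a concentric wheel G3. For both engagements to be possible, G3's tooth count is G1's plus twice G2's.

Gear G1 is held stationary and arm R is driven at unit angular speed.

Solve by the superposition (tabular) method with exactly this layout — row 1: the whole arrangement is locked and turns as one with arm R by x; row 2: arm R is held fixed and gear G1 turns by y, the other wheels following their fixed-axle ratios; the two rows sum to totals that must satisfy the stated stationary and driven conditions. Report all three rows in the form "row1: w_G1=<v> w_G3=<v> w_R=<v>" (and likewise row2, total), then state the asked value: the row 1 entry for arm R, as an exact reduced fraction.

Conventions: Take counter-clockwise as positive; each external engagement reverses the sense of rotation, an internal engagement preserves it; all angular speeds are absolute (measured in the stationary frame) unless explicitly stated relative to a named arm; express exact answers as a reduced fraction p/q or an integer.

row1: w_G1=1 w_G3=1 w_R=1
row2: w_G1=-1 w_G3=5/9 w_R=0
total: w_G1=0 w_G3=14/9 w_R=1
asked value: 1

planetary set (35T centre, 14T on arm, 63T internal) — Willis relation
superposition row 1 [locked train]: every member turns x
row 2 (arm held, sun turns y): ω_ring = −(35/63)·y, ω_arm = 0
boundary: total ω_sun = x + y = 0 and total ω_arm = x = 1  ⇒  y = -1, x = 1
row 2 ring = −(35/63)·(-1) = 5/9
totals (row 1 + row 2): sun 1 + (-1) = 0, ring 1 + 5/9 = 14/9, arm 1 + 0 = 1
asked cell (row1, arm) = 1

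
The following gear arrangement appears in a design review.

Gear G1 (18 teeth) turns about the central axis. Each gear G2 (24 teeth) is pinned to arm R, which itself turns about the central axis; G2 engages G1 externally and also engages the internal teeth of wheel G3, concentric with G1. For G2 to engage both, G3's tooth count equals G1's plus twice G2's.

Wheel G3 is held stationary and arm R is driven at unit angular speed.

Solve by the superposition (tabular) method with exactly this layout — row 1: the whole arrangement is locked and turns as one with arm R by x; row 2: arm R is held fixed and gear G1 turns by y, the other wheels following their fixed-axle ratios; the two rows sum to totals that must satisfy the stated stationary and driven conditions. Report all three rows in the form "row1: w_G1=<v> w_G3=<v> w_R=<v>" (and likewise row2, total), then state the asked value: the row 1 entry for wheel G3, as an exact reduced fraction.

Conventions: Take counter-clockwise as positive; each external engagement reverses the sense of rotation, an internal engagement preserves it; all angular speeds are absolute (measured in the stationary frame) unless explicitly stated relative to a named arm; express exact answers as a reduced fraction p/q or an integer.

topology: planetary set — G1 18T / G2 24T / G3 66T, arm = carrier (Willis)
superposition row 1 [locked train]: every member turns x
row 2 (arm held, sun turns y): ω_ring = −(18/66)·y, ω_arm = 0
boundary: total ω_ring = x − (18/66)·y = 0 and total ω_arm = x = 1  ⇒  y = 11/3, x = 1
row 2 ring = −(18/66)·11/3 = -1
totals (row 1 + row 2): sun 1 + 11/3 = 14/3, ring 1 + (-1) = 0, arm 1 + 0 = 1
asked cell (row1, ring) = 1

row1: w_G1=1 w_G3=1 w_R=1
row2: w_G1=11/3 w_G3=-1 w_R=0
total: w_G1=14/3 w_G3=0 w_R=1
asked value: 1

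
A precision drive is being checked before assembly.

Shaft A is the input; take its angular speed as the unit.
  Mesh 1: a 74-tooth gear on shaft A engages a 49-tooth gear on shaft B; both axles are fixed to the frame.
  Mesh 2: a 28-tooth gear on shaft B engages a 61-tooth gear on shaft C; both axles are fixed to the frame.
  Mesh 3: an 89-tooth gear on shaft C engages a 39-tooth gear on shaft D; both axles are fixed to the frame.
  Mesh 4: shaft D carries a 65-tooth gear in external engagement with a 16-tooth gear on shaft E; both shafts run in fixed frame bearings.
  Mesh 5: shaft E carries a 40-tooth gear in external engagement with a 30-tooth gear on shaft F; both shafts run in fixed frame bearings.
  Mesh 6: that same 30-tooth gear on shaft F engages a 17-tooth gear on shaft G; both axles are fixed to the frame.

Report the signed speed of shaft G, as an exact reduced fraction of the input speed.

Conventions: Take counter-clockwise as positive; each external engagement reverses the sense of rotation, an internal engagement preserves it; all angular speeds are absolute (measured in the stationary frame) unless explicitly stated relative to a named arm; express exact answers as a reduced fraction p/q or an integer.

6-mesh fixed-axis compound train (all bearings frame-fixed)
mesh 1 [74T→49T]: |ω|/ω_in = 1×74/49 = 74/49, sense flips to −
mesh 2 [28T→61T]: |ω|/ω_in = (74/49)×28/61 = 296/427, sense flips to +
mesh 3 [89T→39T]: |ω|/ω_in = (296/427)×89/39 = 26344/16653, sense flips to −
mesh 4 [65T→16T]: |ω|/ω_in = (26344/16653)×65/16 = 16465/2562, sense flips to +
mesh 5 [40T→30T]: |ω|/ω_in = (16465/2562)×40/30 = 32930/3843, sense flips to −
mesh 6 [30T→17T]: |ω|/ω_in = (32930/3843)×30/17 = 329300/21777, sense flips to +
signed output speed (× input speed) = 329300/21777

329300/21777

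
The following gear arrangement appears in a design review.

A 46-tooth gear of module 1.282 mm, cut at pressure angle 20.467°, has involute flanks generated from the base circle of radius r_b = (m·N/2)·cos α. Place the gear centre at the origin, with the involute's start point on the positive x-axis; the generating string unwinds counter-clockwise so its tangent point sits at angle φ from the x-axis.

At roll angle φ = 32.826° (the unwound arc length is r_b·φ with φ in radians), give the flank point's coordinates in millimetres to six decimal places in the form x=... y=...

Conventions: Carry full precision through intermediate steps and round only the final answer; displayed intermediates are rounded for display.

topology: single-mesh involute geometry — m = 1.282, N = 46
pitch radius r_p = m·N/2 = 1.282·46/2 = 29.486000
base radius r_b = r_p·cos α = 29.486000·cos 20.467° = 27.624659
roll angle φ = 32.826° = 0.57292178 rad
x = r_b·(cos φ + φ·sin φ) = 31.793099
y = r_b·(sin φ − φ·cos φ) = 1.675479

x=31.793099 y=1.675479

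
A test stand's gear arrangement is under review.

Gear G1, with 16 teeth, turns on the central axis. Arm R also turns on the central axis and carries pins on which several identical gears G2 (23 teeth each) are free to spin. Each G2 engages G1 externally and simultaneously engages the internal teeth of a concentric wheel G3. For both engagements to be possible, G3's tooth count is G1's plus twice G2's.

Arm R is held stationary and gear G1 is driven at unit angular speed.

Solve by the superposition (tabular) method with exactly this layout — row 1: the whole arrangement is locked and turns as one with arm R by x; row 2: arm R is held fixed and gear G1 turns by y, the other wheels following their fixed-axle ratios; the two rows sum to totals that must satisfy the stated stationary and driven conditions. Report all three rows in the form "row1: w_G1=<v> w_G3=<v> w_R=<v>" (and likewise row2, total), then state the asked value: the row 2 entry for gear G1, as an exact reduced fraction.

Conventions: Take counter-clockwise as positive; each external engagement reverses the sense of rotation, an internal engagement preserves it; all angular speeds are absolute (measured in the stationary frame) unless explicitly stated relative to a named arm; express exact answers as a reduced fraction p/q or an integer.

planetary set (16T centre, 23T on arm, 62T internal) — Willis relation
row 1: whole set turns with the arm by x
row 2 — arm fixed, fixed-axis ratios: sun y, ring −(16/62)·y, arm 0
boundary: total ω_arm = x = 0 and total ω_sun = x + y = 1  ⇒  y = 1, x = 0
row 2 ring = −(16/62)·1 = -8/31
totals (row 1 + row 2): sun 0 + 1 = 1, ring 0 + (-8/31) = -8/31, arm 0 + 0 = 0
asked cell (row2, sun) = 1

row1: w_G1=0 w_G3=0 w_R=0
row2: w_G1=1 w_G3=-8/31 w_R=0
total: w_G1=1 w_G3=-8/31 w_R=0
asked value: 1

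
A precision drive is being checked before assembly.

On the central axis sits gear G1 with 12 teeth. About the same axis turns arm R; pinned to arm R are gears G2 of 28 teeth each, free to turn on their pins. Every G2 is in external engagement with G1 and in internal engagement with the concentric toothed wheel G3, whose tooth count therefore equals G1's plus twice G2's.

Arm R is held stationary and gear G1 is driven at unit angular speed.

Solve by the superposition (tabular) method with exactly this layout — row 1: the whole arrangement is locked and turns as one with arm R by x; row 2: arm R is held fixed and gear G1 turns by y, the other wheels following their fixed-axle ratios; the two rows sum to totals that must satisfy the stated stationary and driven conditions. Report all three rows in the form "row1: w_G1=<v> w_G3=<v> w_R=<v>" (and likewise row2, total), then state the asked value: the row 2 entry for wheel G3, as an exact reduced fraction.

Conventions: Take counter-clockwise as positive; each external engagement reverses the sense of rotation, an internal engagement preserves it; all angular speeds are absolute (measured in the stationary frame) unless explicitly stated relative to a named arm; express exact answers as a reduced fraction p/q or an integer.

row1: w_G1=0 w_G3=0 w_R=0
row2: w_G1=1 w_G3=-3/17 w_R=0
total: w_G1=1 w_G3=-3/17 w_R=0
asked value: -3/17

topology: planetary set — G1 12T / G2 28T / G3 68T, arm = carrier (Willis)
superposition row 1 [locked train]: every member turns x
row 2: sun turns y, ring = −(12/68)·y, arm 0
boundary: total ω_arm = x = 0 and total ω_sun = x + y = 1  ⇒  y = 1, x = 0
row 2 ring = −(12/68)·1 = -3/17
totals (row 1 + row 2): sun 0 + 1 = 1, ring 0 + (-3/17) = -3/17, arm 0 + 0 = 0
asked cell (row2, ring) = -3/17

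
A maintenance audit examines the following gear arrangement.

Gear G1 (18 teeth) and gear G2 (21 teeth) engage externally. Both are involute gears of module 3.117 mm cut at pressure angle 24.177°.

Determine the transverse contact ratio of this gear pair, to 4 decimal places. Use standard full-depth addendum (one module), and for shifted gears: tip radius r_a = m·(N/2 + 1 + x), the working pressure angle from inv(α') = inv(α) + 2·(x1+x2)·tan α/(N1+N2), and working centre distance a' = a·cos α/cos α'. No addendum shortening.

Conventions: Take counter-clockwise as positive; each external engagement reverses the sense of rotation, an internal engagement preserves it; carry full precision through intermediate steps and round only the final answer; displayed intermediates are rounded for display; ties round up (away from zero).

single-mesh involute tooth geometry (18T engaging 21T at module 3.117)
base radii: r_b1 = 25.592320, r_b2 = 29.857706
tip radii: r_a1 = 31.170000, r_a2 = 35.845500
no profile shift: α' = α, a' = a
action lengths: √(r_a1²−r_b1²) = 17.793315, √(r_a2²−r_b2²) = 19.834748
base pitch p_b = π·m·cos α = 8.933405
CR = (17.793315 + 19.834748 − 60.781500·sin 24.17700°)/8.933405 = 1.425502
contact ratio ≈ 1.4255

1.4255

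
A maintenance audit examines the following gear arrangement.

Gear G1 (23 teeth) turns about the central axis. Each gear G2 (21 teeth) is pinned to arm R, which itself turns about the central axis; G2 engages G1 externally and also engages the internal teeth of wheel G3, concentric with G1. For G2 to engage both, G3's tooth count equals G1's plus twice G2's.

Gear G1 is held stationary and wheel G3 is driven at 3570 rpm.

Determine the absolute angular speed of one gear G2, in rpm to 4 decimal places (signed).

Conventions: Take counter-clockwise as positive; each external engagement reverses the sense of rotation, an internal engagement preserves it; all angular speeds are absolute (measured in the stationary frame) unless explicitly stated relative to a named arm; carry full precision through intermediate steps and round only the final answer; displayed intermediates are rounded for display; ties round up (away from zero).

+5525.0000 rpm

topology: planetary set — G1 23T / G2 21T / G3 65T, arm = carrier (Willis)
normalise by the input: solve with ω_ring = 1, then scale by 3570 rpm
ring teeth: 23 + 2·21 = 65
23(ω_sun−ω_arm) = −65(ω_ring−ω_arm),  ω_sun = 0, ω_ring = 1
23(0−ω_arm) = −65(1−ω_arm)  ⇒  88·ω_arm = 65  ⇒  ω_arm = 65/88
sun–planet mesh: 23·(0−65/88) = −21·(ω_p−ω_arm)  ⇒  ω_p−ω_arm = 1495/1848
ω_p = 65/88 + 1495/1848 = 65/42
scale: ω_p = 65/42 × 3570 rpm = +5525.0000 rpm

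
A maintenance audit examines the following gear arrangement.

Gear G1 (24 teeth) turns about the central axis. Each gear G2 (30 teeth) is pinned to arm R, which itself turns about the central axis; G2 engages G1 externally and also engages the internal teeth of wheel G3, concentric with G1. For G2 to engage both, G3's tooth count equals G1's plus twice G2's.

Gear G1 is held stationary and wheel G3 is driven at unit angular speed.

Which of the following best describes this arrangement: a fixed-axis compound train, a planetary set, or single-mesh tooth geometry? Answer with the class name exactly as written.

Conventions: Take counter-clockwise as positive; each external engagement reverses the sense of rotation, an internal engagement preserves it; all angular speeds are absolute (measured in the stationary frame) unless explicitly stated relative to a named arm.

planetary set (24T centre, 30T on arm, 84T internal) — Willis relation
classification: planetary set

planetary set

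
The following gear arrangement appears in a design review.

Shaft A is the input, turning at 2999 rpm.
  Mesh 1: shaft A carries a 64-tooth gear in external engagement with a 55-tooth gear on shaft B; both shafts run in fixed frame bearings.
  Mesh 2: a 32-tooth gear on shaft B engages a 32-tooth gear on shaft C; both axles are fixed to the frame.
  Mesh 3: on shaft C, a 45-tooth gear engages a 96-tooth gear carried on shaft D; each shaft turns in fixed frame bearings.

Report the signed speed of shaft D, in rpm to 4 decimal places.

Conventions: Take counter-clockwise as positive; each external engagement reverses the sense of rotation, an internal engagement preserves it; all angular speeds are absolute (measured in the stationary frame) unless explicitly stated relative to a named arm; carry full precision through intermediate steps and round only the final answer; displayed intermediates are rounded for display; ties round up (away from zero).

-1635.8182 rpm

recognized (4 fixed axles, 3 meshes): fixed-axis compound train
mesh 1 [64T→55T]: ω = 2999.0000×64/55 = 3489.7455 rpm, sense flips to −
mesh 2 [32T→32T]: ω = 3489.7455×32/32 = 3489.7455 rpm, sense flips to +
mesh 3 [45T→96T]: ω = 3489.7455×45/96 = 1635.8182 rpm, sense flips to −
signed output speed = -1635.8182 rpm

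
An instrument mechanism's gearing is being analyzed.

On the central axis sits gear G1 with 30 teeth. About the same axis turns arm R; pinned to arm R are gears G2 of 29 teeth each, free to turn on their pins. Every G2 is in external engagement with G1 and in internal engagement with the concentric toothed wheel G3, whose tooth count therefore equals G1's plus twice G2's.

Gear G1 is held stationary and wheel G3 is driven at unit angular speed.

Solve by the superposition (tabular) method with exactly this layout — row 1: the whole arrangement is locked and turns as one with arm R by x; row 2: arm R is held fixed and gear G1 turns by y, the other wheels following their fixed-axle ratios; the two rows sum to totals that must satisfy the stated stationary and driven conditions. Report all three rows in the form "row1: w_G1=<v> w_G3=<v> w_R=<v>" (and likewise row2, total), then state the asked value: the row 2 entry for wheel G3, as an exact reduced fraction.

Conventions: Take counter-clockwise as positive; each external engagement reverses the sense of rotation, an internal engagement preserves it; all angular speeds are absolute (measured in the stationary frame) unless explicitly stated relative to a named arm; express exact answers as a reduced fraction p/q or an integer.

row1: w_G1=44/59 w_G3=44/59 w_R=44/59
row2: w_G1=-44/59 w_G3=15/59 w_R=0
total: w_G1=0 w_G3=1 w_R=44/59
asked value: 15/59

recognized (axles ride arm R): planetary set, 30/29/88 teeth
row 1 (train locked, turned with arm): all members turn x
row 2 (arm held, sun turns y): ω_ring = −(30/88)·y, ω_arm = 0
boundary: total ω_sun = x + y = 0 and total ω_ring = x − (30/88)·y = 1  ⇒  y = -44/59, x = 44/59
row 2 ring = −(30/88)·(-44/59) = 15/59
totals (row 1 + row 2): sun 44/59 + (-44/59) = 0, ring 44/59 + 15/59 = 1, arm 44/59 + 0 = 44/59
asked cell (row2, ring) = 15/59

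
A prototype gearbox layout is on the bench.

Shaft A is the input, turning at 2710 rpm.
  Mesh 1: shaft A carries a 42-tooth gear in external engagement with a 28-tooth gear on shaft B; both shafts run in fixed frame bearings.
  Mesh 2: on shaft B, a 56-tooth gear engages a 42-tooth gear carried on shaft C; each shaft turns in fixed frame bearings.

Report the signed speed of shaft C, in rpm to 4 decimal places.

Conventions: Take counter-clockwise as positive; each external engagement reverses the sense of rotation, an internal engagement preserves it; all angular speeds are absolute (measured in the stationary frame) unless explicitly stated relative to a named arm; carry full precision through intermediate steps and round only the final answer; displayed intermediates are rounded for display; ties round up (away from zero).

class = fixed-axis compound train [2 meshes; 2 ratios multiply, 2 sense flips]
mesh 1 [42T→28T]: ω = 2710.0000×42/28 = 4065.0000 rpm, sense flips to −
mesh 2 [56T→42T]: ω = 4065.0000×56/42 = 5420.0000 rpm, sense flips to +
signed output speed = +5420.0000 rpm

+5420.0000 rpm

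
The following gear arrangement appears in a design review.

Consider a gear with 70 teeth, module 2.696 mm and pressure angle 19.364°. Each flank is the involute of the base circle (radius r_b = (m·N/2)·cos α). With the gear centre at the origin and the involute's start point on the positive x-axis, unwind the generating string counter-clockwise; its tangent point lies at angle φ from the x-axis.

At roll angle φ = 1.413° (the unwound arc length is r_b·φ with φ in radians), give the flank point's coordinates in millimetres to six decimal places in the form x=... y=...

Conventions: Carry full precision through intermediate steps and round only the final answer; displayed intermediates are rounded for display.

x=89.049233 y=0.000445

topology: single-mesh involute geometry — m = 2.696, N = 70
pitch radius r_p = m·N/2 = 2.696·70/2 = 94.360000
base radius r_b = r_p·cos α = 94.360000·cos 19.364° = 89.022166
roll angle φ = 1.413° = 0.02466150 rad
x = r_b·(cos φ + φ·sin φ) = 89.049233
y = r_b·(sin φ − φ·cos φ) = 0.000445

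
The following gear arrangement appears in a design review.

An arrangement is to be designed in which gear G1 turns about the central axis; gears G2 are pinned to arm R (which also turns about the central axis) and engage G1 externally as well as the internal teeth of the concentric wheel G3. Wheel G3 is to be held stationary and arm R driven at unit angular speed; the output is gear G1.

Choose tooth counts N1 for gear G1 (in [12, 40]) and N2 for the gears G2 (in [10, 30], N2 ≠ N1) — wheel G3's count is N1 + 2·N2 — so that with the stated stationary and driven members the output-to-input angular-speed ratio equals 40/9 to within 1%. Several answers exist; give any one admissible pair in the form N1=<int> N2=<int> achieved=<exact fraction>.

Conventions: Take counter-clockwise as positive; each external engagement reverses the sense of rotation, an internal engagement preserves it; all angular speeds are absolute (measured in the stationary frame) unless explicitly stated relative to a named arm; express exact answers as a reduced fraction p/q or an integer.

planetary set to be sized for 40/9 (Willis relation)
Willis with ω_ring = 0: ω_sun/ω_arm = (N1+N3)/N1; set equal to 40/9  ⇒  N3/N1 = 40/9 − 1 = 31/9
N3 = N1 + 2·N2  ⇒  N2/N1 = (N3/N1 − 1)/2 = (31/9 − 1)/2 = 11/9
smallest multiple with N1 ≥ 12 and N2 ≥ 10: k = 2  ⇒  N1 = 2·9 = 18, N2 = 2·11 = 22 (N1 ≤ 40, N2 ≤ 30, N2 ≠ N1 ✓), N3 = 18 + 2·22 = 62
check: (N1+N3)/N1 with N1 = 18, N3 = 62 gives 40/9; |achieved − target| = 0 ≤ 2/45 ✓

N1=18 N2=22 achieved=40/9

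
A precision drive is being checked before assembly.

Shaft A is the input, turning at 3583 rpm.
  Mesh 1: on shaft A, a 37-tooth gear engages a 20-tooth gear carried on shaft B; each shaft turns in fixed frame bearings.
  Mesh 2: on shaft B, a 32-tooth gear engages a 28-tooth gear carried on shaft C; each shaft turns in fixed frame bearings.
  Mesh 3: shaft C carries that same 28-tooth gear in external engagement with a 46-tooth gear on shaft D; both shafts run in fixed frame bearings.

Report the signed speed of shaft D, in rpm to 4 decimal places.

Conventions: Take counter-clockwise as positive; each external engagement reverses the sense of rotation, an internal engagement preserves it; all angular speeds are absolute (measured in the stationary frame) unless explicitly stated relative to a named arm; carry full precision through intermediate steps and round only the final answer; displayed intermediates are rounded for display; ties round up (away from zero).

recognized (4 fixed axles, 3 meshes): fixed-axis compound train
mesh 1 [37T→20T]: ω = 3583.0000×37/20 = 6628.5500 rpm, sense flips to −
mesh 2 [32T→28T]: ω = 6628.5500×32/28 = 7575.4857 rpm, sense flips to +
mesh 3 [28T→46T]: ω = 7575.4857×28/46 = 4611.1652 rpm, sense flips to −
signed output speed = -4611.1652 rpm

-4611.1652 rpm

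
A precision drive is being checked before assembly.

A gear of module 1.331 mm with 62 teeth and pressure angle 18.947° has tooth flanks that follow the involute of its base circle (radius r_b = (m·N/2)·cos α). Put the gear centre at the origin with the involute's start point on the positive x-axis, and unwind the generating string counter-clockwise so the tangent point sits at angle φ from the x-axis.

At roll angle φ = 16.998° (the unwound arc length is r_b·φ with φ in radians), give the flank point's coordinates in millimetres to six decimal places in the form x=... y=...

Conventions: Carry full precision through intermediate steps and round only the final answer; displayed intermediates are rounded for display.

x=40.705235 y=0.336686

single-mesh involute tooth geometry (62T wheel at module 1.331)
pitch radius r_p = m·N/2 = 1.331·62/2 = 41.261000
base radius r_b = r_p·cos α = 41.261000·cos 18.947° = 39.025451
roll angle φ = 16.998° = 0.29667107 rad
x = r_b·(cos φ + φ·sin φ) = 40.705235
y = r_b·(sin φ − φ·cos φ) = 0.336686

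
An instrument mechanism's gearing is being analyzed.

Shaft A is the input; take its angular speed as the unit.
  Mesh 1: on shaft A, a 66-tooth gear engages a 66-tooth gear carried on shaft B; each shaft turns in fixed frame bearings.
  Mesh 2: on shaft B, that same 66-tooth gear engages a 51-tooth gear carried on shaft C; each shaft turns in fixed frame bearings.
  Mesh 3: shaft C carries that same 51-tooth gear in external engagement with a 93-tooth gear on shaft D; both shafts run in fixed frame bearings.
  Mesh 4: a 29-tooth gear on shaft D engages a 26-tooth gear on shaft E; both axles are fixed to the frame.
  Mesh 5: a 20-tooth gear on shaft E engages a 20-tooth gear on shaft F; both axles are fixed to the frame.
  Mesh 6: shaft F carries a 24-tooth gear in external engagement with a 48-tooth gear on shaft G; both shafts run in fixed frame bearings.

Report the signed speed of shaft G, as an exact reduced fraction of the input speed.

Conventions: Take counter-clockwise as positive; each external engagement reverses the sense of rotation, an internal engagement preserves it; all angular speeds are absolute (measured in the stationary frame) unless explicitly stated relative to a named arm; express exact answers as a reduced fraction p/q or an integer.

6-mesh fixed-axis compound train (all bearings frame-fixed)
mesh 1 [66T→66T]: |ω|/ω_in = 1×66/66 = 1, sense flips to −
mesh 2 [66T→51T]: |ω|/ω_in = 1×66/51 = 22/17, sense flips to +
mesh 3 [51T→93T]: |ω|/ω_in = (22/17)×51/93 = 22/31, sense flips to −
mesh 4 [29T→26T]: |ω|/ω_in = (22/31)×29/26 = 319/403, sense flips to +
mesh 5 [20T→20T]: |ω|/ω_in = (319/403)×20/20 = 319/403, sense flips to −
mesh 6 [24T→48T]: |ω|/ω_in = (319/403)×24/48 = 319/806, sense flips to +
signed output speed (× input speed) = 319/806

319/806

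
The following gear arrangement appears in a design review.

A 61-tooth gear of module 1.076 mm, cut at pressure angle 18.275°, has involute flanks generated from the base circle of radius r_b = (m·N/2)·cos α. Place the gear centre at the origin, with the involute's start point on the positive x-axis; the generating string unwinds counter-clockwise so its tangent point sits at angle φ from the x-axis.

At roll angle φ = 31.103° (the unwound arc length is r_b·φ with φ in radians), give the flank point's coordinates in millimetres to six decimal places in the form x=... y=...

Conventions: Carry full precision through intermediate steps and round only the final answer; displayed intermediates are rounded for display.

single-mesh involute tooth geometry (61T wheel at module 1.076)
pitch radius r_p = m·N/2 = 1.076·61/2 = 32.818000
base radius r_b = r_p·cos α = 32.818000·cos 18.275° = 31.162739
roll angle φ = 31.103° = 0.54284976 rad
x = r_b·(cos φ + φ·sin φ) = 35.421575
y = r_b·(sin φ − φ·cos φ) = 1.613247

x=35.421575 y=1.613247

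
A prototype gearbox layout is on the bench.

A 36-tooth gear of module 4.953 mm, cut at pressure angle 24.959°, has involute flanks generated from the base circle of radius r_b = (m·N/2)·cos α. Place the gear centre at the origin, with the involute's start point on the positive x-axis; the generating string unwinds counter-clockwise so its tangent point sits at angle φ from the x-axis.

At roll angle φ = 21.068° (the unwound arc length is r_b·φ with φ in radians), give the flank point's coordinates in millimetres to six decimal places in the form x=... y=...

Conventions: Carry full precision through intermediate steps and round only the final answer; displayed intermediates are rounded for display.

x=86.108862 y=1.321474

recognized (one wheel, involute flank): single-mesh tooth geometry, m = 4.953, N = 36
pitch radius r_p = m·N/2 = 4.953·36/2 = 89.154000
base radius r_b = r_p·cos α = 89.154000·cos 24.959° = 80.827906
roll angle φ = 21.068° = 0.36770597 rad
x = r_b·(cos φ + φ·sin φ) = 86.108862
y = r_b·(sin φ − φ·cos φ) = 1.321474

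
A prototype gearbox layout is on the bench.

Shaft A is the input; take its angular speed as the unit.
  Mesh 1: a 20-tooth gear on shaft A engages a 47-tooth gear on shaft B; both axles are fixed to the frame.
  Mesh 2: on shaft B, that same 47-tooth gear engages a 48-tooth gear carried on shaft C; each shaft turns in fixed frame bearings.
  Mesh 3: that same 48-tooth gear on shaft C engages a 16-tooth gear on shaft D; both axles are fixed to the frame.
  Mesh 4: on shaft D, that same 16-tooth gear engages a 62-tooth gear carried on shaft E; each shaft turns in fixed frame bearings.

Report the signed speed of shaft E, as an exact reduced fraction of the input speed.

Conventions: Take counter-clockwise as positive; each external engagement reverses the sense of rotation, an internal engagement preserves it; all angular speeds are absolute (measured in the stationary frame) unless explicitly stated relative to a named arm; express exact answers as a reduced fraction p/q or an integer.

10/31

4-mesh fixed-axis compound train (all bearings frame-fixed)
mesh 1 [20T→47T]: |ω|/ω_in = 1×20/47 = 20/47, sense flips to −
mesh 2 [47T→48T]: |ω|/ω_in = (20/47)×47/48 = 5/12, sense flips to +
mesh 3 [48T→16T]: |ω|/ω_in = (5/12)×48/16 = 5/4, sense flips to −
mesh 4 [16T→62T]: |ω|/ω_in = (5/4)×16/62 = 10/31, sense flips to +
signed output speed (× input speed) = 10/31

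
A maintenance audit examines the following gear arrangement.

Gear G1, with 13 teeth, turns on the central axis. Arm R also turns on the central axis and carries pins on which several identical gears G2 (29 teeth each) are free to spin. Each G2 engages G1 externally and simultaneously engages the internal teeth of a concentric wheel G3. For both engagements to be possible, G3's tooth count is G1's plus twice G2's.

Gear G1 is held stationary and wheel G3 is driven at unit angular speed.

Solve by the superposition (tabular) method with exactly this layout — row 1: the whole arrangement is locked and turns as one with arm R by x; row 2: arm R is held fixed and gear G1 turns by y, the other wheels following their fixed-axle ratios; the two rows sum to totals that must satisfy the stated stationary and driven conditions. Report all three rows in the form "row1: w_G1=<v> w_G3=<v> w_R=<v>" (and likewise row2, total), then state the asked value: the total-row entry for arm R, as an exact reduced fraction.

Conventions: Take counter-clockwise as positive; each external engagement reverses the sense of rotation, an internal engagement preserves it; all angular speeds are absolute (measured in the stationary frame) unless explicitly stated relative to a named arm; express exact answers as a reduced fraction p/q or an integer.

row1: w_G1=71/84 w_G3=71/84 w_R=71/84
row2: w_G1=-71/84 w_G3=13/84 w_R=0
total: w_G1=0 w_G3=1 w_R=71/84
asked value: 71/84

recognized (axles ride arm R): planetary set, 13/29/71 teeth
row 1: whole set turns with the arm by x
row 2: sun turns y, ring = −(13/71)·y, arm 0
boundary: total ω_sun = x + y = 0 and total ω_ring = x − (13/71)·y = 1  ⇒  y = -71/84, x = 71/84
row 2 ring = −(13/71)·(-71/84) = 13/84
totals (row 1 + row 2): sun 71/84 + (-71/84) = 0, ring 71/84 + 13/84 = 1, arm 71/84 + 0 = 71/84
asked cell (total, arm) = 71/84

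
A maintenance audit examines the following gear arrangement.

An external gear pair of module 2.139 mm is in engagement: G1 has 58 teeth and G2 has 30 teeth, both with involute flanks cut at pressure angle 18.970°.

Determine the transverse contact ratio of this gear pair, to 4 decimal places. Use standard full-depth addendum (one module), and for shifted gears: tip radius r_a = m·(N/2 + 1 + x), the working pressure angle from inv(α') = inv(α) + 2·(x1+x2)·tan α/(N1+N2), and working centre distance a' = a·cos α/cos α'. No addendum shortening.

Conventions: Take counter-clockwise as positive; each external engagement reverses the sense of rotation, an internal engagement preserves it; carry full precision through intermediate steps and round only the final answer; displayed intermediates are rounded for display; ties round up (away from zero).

1.7698

topology: single-mesh involute geometry — m = 2.139, 58T/30T pair
base radii: r_b1 = 58.662029, r_b2 = 30.342429
tip radii: r_a1 = 64.170000, r_a2 = 34.224000
no profile shift: α' = α, a' = a
action lengths: √(r_a1²−r_b1²) = 26.010676, √(r_a2²−r_b2²) = 15.830957
base pitch p_b = π·m·cos α = 6.354903
CR = (26.010676 + 15.830957 − 94.116000·sin 18.97000°)/6.354903 = 1.769824
contact ratio ≈ 1.7698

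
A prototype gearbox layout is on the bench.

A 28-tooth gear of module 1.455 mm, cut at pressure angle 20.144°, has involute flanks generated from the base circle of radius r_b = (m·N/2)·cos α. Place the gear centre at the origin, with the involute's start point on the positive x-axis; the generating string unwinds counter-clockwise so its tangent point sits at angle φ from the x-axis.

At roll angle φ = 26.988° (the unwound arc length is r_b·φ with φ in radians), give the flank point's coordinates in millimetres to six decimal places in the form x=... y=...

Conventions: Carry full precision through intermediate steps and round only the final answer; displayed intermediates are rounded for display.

class = single-mesh tooth geometry [base-circle involute, m = 1.455, 28T]
pitch radius r_p = m·N/2 = 1.455·28/2 = 20.370000
base radius r_b = r_p·cos α = 20.370000·cos 20.144° = 19.123968
roll angle φ = 26.988° = 0.47102946 rad
x = r_b·(cos φ + φ·sin φ) = 21.129242
y = r_b·(sin φ − φ·cos φ) = 0.651530

x=21.129242 y=0.651530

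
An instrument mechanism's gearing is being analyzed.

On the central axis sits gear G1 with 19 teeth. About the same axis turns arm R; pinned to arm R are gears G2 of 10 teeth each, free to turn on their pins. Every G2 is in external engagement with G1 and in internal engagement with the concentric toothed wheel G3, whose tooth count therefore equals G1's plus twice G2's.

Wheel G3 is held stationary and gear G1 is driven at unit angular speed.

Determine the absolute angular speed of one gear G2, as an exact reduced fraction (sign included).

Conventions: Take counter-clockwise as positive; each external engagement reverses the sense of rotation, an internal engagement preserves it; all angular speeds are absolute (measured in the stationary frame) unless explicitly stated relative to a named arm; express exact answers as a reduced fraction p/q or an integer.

recognized (axles ride arm R): planetary set, 19/10/39 teeth
ring teeth: 19 + 2·10 = 39
19(ω_sun−ω_arm) = −39(ω_ring−ω_arm),  ω_ring = 0, ω_sun = 1
19(1−ω_arm) = −39(0−ω_arm)  ⇒  58·ω_arm = 19  ⇒  ω_arm = 19/58
sun–planet mesh: 19·(1−19/58) = −10·(ω_p−ω_arm)  ⇒  ω_p−ω_arm = -741/580
ω_p = 19/58 − 741/580 = -19/20
exact speed ratio = -19/20

-19/20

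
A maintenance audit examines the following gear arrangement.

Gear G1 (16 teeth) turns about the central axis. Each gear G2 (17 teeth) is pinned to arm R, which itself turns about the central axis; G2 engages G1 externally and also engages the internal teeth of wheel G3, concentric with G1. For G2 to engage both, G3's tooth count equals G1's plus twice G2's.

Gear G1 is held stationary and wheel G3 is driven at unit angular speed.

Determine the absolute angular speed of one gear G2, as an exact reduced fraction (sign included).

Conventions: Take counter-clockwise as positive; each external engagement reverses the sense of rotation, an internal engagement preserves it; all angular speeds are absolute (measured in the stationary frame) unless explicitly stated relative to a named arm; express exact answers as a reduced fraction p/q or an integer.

25/17

topology: planetary set — G1 16T / G2 17T / G3 50T, arm = carrier (Willis)
ring teeth: 16 + 2·17 = 50
16(ω_sun−ω_arm) = −50(ω_ring−ω_arm),  ω_sun = 0, ω_ring = 1
16(0−ω_arm) = −50(1−ω_arm)  ⇒  66·ω_arm = 50  ⇒  ω_arm = 25/33
sun–planet mesh: 16·(0−25/33) = −17·(ω_p−ω_arm)  ⇒  ω_p−ω_arm = 400/561
ω_p = 25/33 + 400/561 = 25/17
exact speed ratio = 25/17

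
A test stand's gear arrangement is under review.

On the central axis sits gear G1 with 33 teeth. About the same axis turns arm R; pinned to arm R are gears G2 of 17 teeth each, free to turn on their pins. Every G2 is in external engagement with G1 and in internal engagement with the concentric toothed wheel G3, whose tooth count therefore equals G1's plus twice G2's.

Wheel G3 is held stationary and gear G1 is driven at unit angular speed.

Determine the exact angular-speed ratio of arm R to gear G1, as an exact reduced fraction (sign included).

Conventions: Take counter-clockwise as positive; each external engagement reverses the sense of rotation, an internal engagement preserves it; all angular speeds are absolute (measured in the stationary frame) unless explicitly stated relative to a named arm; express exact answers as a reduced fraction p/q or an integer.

class = planetary set [G3 = 33+2·17 = 67; Willis about the carrier]
ring teeth: 33 + 2·17 = 67
33(ω_sun−ω_arm) = −67(ω_ring−ω_arm),  ω_ring = 0, ω_sun = 1
33(1−ω_arm) = −67(0−ω_arm)  ⇒  100·ω_arm = 33  ⇒  ω_arm = 33/100
ω_out/ω_in = 33/100

33/100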